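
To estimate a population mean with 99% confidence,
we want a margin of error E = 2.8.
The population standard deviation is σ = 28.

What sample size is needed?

Answer: n = 664

Derivation:
z_0.005 = 2.576
n = (z×σ/E)² = (2.576×28/2.8)²
n = 663.5776
Round up: n = 664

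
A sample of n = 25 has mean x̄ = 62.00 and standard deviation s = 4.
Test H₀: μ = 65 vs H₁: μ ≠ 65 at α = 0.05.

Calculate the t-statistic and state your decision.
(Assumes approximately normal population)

Answer: t = -3.7500, reject H₀

Derivation:
df = n - 1 = 24
SE = s/√n = 4/√25 = 0.8000
t = (x̄ - μ₀)/SE = (62.00 - 65)/0.8000 = -3.7500
Critical value: t_{0.025,24} = ±2.064
p-value ≈ 0.0010
Decision: reject H₀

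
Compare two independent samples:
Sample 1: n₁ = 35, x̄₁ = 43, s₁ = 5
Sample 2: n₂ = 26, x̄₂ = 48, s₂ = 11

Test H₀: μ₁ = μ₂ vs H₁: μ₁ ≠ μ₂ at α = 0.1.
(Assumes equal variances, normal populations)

Answer: t = -2.3830, reject H₀

Derivation:
Pooled variance: s²_p = [34×5² + 25×11²]/(59) = 65.6780
s_p = 8.1042
SE = s_p×√(1/n₁ + 1/n₂) = 8.1042×√(1/35 + 1/26) = 2.0982
t = (x̄₁ - x̄₂)/SE = (43 - 48)/2.0982 = -2.3830
df = 59, t-critical = ±1.671
Decision: reject H₀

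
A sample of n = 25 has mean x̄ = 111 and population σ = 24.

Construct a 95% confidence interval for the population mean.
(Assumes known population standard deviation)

Answer: (101.5920, 120.4080)

Derivation:
Confidence level: 95%, α = 0.05
z_0.025 = 1.960
SE = σ/√n = 24/√25 = 4.8000
Margin of error = 1.960 × 4.8000 = 9.4080
CI: x̄ ± margin = 111 ± 9.4080
CI: (101.5920, 120.4080)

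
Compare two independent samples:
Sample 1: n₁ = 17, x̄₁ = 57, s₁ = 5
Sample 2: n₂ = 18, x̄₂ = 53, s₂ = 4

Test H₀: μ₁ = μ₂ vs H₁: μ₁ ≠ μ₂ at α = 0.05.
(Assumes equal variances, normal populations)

Pooled variance: s²_p = [16×5² + 17×4²]/(33) = 20.3636
s_p = 4.5126
SE = s_p×√(1/n₁ + 1/n₂) = 4.5126×√(1/17 + 1/18) = 1.5262
t = (x̄₁ - x̄₂)/SE = (57 - 53)/1.5262 = 2.6209
df = 33, t-critical = ±2.035
Decision: reject H₀

Answer: t = 2.6209, reject H₀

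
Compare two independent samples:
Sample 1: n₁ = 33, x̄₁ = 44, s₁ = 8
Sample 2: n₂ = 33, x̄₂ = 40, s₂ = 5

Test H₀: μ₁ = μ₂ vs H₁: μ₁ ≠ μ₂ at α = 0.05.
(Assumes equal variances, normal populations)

Pooled variance: s²_p = [32×8² + 32×5²]/(64) = 44.5000
s_p = 6.6708
SE = s_p×√(1/n₁ + 1/n₂) = 6.6708×√(1/33 + 1/33) = 1.6422
t = (x̄₁ - x̄₂)/SE = (44 - 40)/1.6422 = 2.4358
df = 64, t-critical = ±1.998
Decision: reject H₀

Answer: t = 2.4358, reject H₀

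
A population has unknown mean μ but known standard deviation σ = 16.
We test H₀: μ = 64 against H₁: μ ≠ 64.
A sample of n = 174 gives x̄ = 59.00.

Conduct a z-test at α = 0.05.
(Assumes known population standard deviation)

Answer: z = -4.1220, reject H₀

Derivation:
Standard error: SE = σ/√n = 16/√174 = 1.2130
z-statistic: z = (x̄ - μ₀)/SE = (59.00 - 64)/1.2130 = -4.1220
Critical value: ±1.960
p-value < 0.0001
Decision: reject H₀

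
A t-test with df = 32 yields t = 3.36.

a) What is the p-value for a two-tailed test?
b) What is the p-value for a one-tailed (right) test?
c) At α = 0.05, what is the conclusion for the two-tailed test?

Using t-distribution with df = 32:
a) Two-tailed: p = 2×P(T > 3.36) = 0.0020
b) One-tailed: p = P(T > 3.36) = 0.0010
c) 0.0020 < 0.05, reject H₀

Answer: a) 0.0020, b) 0.0010, c) reject H₀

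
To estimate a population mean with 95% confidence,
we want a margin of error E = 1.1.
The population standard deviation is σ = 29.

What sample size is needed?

z_0.025 = 1.960
n = (z×σ/E)² = (1.960×29/1.1)²
n = 2670.0707
Round up: n = 2671

Answer: n = 2671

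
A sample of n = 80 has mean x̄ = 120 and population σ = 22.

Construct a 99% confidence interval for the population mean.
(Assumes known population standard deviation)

Answer: (113.6638, 126.3362)

Derivation:
Confidence level: 99%, α = 0.01
z_0.005 = 2.576
SE = σ/√n = 22/√80 = 2.4597
Margin of error = 2.576 × 2.4597 = 6.3362
CI: x̄ ± margin = 120 ± 6.3362
CI: (113.6638, 126.3362)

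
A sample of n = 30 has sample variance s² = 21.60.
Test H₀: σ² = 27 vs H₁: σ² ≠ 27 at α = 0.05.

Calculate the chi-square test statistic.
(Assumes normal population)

Answer: χ² = 23.2000, fail to reject H₀

Derivation:
df = n - 1 = 29
χ² = (n-1)s²/σ₀² = 29×21.60/27 = 23.2000
Critical values: χ²_{0.975,29} = 16.047, χ²_{0.025,29} = 45.722
Rejection region: χ² < 16.047 or χ² > 45.722
Decision: fail to reject H₀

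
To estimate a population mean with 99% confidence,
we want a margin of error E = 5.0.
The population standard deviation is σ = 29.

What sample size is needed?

Answer: n = 224

Derivation:
z_0.005 = 2.576
n = (z×σ/E)² = (2.576×29/5.0)²
n = 223.2275
Round up: n = 224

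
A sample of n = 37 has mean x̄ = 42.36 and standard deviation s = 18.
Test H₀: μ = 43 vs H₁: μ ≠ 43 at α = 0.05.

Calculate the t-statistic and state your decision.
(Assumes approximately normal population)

df = n - 1 = 36
SE = s/√n = 18/√37 = 2.9592
t = (x̄ - μ₀)/SE = (42.36 - 43)/2.9592 = -0.2163
Critical value: t_{0.025,36} = ±2.028
p-value ≈ 0.8300
Decision: fail to reject H₀

Answer: t = -0.2163, fail to reject H₀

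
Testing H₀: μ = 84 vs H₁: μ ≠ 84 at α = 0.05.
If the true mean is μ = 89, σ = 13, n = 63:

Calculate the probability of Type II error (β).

Answer: β ≈ 0.1372

Derivation:
SE = σ/√n = 13/√63 = 1.6378
Critical values: μ₀ ± z_0.025×SE = 84 ± 1.960×1.6378
Acceptance region: (80.7899, 87.2101)
Under H₁ (μ = 89): z_high = (87.2101 - 89)/1.6378 = -1.0929, z_low = (80.7899 - 89)/1.6378 = -5.0129
β = P(not reject | H₁) = Φ(-1.0929) - Φ(-5.0129) ≈ 0.1372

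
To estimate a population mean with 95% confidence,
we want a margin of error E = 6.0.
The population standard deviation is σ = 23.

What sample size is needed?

z_0.025 = 1.960
n = (z×σ/E)² = (1.960×23/6.0)²
n = 56.4502
Round up: n = 57

Answer: n = 57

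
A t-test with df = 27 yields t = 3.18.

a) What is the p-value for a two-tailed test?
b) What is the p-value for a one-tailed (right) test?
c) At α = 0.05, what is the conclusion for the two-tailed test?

Using t-distribution with df = 27:
a) Two-tailed: p = 2×P(T > 3.18) = 0.0037
b) One-tailed: p = P(T > 3.18) = 0.0018
c) 0.0037 < 0.05, reject H₀

Answer: a) 0.0037, b) 0.0018, c) reject H₀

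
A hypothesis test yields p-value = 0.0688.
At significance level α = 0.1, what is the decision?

Compare p-value to α:
0.0688 < 0.1
Decision: reject H₀

Answer: reject H₀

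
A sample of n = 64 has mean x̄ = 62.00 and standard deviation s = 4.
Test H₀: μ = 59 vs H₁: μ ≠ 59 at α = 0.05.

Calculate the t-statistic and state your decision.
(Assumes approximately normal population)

df = n - 1 = 63
SE = s/√n = 4/√64 = 0.5000
t = (x̄ - μ₀)/SE = (62.00 - 59)/0.5000 = 6.0000
Critical value: t_{0.025,63} = ±1.998
p-value < 0.0001
Decision: reject H₀

Answer: t = 6.0000, reject H₀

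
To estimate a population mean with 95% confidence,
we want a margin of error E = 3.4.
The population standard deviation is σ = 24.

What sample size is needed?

z_0.025 = 1.960
n = (z×σ/E)² = (1.960×24/3.4)²
n = 191.4154
Round up: n = 192

Answer: n = 192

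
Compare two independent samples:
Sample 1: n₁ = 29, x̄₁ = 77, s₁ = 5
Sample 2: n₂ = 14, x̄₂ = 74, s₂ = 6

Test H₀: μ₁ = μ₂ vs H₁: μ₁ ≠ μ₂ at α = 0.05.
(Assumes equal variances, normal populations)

Answer: t = 1.7271, fail to reject H₀

Derivation:
Pooled variance: s²_p = [28×5² + 13×6²]/(41) = 28.4878
s_p = 5.3374
SE = s_p×√(1/n₁ + 1/n₂) = 5.3374×√(1/29 + 1/14) = 1.7370
t = (x̄₁ - x̄₂)/SE = (77 - 74)/1.7370 = 1.7271
df = 41, t-critical = ±2.020
Decision: fail to reject H₀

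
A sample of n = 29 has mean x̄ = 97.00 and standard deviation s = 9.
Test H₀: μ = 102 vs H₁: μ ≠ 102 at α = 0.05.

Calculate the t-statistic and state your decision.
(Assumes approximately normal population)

Answer: t = -2.9917, reject H₀

Derivation:
df = n - 1 = 28
SE = s/√n = 9/√29 = 1.6713
t = (x̄ - μ₀)/SE = (97.00 - 102)/1.6713 = -2.9917
Critical value: t_{0.025,28} = ±2.048
p-value ≈ 0.0057
Decision: reject H₀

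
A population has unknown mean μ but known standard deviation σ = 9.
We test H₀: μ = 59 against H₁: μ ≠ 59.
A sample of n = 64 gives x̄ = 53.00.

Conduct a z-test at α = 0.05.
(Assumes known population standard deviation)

Answer: z = -5.3333, reject H₀

Derivation:
Standard error: SE = σ/√n = 9/√64 = 1.1250
z-statistic: z = (x̄ - μ₀)/SE = (53.00 - 59)/1.1250 = -5.3333
Critical value: ±1.960
p-value < 0.0001
Decision: reject H₀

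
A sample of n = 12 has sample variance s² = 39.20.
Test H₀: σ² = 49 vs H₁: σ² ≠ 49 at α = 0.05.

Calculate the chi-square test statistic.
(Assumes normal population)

df = n - 1 = 11
χ² = (n-1)s²/σ₀² = 11×39.20/49 = 8.8000
Critical values: χ²_{0.975,11} = 3.816, χ²_{0.025,11} = 21.920
Rejection region: χ² < 3.816 or χ² > 21.920
Decision: fail to reject H₀

Answer: χ² = 8.8000, fail to reject H₀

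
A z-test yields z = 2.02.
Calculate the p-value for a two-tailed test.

For z = 2.02:
p = 2×P(Z > |2.02|) = 2×(1 - Φ(2.02)) = 0.0434

Answer: p-value ≈ 0.0434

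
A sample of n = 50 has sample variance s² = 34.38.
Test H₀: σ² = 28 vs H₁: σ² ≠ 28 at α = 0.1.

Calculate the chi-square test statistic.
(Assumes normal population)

df = n - 1 = 49
χ² = (n-1)s²/σ₀² = 49×34.38/28 = 60.1650
Critical values: χ²_{0.95,49} = 33.930, χ²_{0.05,49} = 66.339
Rejection region: χ² < 33.930 or χ² > 66.339
Decision: fail to reject H₀

Answer: χ² = 60.1650, fail to reject H₀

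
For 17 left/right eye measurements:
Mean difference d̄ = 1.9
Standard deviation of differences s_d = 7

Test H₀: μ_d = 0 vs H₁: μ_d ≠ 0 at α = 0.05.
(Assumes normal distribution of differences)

df = n - 1 = 16
SE = s_d/√n = 7/√17 = 1.6977
t = d̄/SE = 1.9/1.6977 = 1.1192
Critical value: t_{0.025,16} = ±2.120
p-value ≈ 0.2796
Decision: fail to reject H₀

Answer: t = 1.1192, fail to reject H₀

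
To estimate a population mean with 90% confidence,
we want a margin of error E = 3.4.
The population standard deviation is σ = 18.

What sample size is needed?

z_0.05 = 1.645
n = (z×σ/E)² = (1.645×18/3.4)²
n = 75.8436
Round up: n = 76

Answer: n = 76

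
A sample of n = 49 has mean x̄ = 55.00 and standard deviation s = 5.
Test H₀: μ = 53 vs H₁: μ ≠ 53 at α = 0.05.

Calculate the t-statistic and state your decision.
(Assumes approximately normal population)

Answer: t = 2.7999, reject H₀

Derivation:
df = n - 1 = 48
SE = s/√n = 5/√49 = 0.7143
t = (x̄ - μ₀)/SE = (55.00 - 53)/0.7143 = 2.7999
Critical value: t_{0.025,48} = ±2.011
p-value ≈ 0.0073
Decision: reject H₀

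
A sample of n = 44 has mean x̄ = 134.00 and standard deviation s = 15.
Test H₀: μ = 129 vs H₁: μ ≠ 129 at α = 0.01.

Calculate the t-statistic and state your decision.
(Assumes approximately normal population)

df = n - 1 = 43
SE = s/√n = 15/√44 = 2.2613
t = (x̄ - μ₀)/SE = (134.00 - 129)/2.2613 = 2.2111
Critical value: t_{0.005,43} = ±2.695
p-value ≈ 0.0324
Decision: fail to reject H₀

Answer: t = 2.2111, fail to reject H₀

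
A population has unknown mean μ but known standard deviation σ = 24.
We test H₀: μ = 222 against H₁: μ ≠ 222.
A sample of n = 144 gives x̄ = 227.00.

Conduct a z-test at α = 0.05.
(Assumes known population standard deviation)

Answer: z = 2.5000, reject H₀

Derivation:
Standard error: SE = σ/√n = 24/√144 = 2.0000
z-statistic: z = (x̄ - μ₀)/SE = (227.00 - 222)/2.0000 = 2.5000
Critical value: ±1.960
p-value = 0.0124
Decision: reject H₀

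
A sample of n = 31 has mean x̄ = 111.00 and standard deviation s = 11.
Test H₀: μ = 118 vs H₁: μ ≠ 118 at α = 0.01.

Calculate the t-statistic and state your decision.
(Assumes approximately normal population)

Answer: t = -3.5430, reject H₀

Derivation:
df = n - 1 = 30
SE = s/√n = 11/√31 = 1.9757
t = (x̄ - μ₀)/SE = (111.00 - 118)/1.9757 = -3.5430
Critical value: t_{0.005,30} = ±2.750
p-value ≈ 0.0013
Decision: reject H₀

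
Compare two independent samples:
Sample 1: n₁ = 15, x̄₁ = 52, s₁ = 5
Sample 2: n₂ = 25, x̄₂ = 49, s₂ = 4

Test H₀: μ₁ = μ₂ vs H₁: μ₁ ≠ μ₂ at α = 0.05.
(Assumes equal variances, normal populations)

Answer: t = 2.0900, reject H₀

Derivation:
Pooled variance: s²_p = [14×5² + 24×4²]/(38) = 19.3158
s_p = 4.3950
SE = s_p×√(1/n₁ + 1/n₂) = 4.3950×√(1/15 + 1/25) = 1.4354
t = (x̄₁ - x̄₂)/SE = (52 - 49)/1.4354 = 2.0900
df = 38, t-critical = ±2.024
Decision: reject H₀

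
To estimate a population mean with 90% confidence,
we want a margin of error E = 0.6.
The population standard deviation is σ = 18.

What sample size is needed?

z_0.05 = 1.645
n = (z×σ/E)² = (1.645×18/0.6)²
n = 2435.4225
Round up: n = 2436

Answer: n = 2436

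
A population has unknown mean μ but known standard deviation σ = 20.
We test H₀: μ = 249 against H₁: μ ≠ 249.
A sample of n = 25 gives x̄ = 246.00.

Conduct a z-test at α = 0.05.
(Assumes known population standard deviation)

Standard error: SE = σ/√n = 20/√25 = 4.0000
z-statistic: z = (x̄ - μ₀)/SE = (246.00 - 249)/4.0000 = -0.7500
Critical value: ±1.960
p-value = 0.4533
Decision: fail to reject H₀

Answer: z = -0.7500, fail to reject H₀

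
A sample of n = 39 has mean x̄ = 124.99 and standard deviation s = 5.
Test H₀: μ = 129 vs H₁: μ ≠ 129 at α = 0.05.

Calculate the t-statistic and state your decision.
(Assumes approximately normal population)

Answer: t = -5.0087, reject H₀

Derivation:
df = n - 1 = 38
SE = s/√n = 5/√39 = 0.8006
t = (x̄ - μ₀)/SE = (124.99 - 129)/0.8006 = -5.0087
Critical value: t_{0.025,38} = ±2.024
p-value < 0.0001
Decision: reject H₀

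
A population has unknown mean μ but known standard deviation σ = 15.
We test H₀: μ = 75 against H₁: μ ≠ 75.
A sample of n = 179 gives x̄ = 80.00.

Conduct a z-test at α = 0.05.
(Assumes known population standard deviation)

Answer: z = 4.4595, reject H₀

Derivation:
Standard error: SE = σ/√n = 15/√179 = 1.1212
z-statistic: z = (x̄ - μ₀)/SE = (80.00 - 75)/1.1212 = 4.4595
Critical value: ±1.960
p-value < 0.0001
Decision: reject H₀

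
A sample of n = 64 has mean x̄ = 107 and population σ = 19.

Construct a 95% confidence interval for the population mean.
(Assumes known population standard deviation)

Answer: (102.3450, 111.6550)

Derivation:
Confidence level: 95%, α = 0.05
z_0.025 = 1.960
SE = σ/√n = 19/√64 = 2.3750
Margin of error = 1.960 × 2.3750 = 4.6550
CI: x̄ ± margin = 107 ± 4.6550
CI: (102.3450, 111.6550)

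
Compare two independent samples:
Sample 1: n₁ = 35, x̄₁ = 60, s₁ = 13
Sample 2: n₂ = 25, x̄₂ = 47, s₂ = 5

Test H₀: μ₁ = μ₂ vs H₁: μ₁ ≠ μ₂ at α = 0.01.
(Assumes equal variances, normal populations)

Answer: t = 4.7461, reject H₀

Derivation:
Pooled variance: s²_p = [34×13² + 24×5²]/(58) = 109.4138
s_p = 10.4601
SE = s_p×√(1/n₁ + 1/n₂) = 10.4601×√(1/35 + 1/25) = 2.7391
t = (x̄₁ - x̄₂)/SE = (60 - 47)/2.7391 = 4.7461
df = 58, t-critical = ±2.663
Decision: reject H₀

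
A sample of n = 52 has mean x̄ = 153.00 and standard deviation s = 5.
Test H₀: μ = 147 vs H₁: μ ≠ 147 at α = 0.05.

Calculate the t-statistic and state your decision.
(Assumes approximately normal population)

Answer: t = 8.6530, reject H₀

Derivation:
df = n - 1 = 51
SE = s/√n = 5/√52 = 0.6934
t = (x̄ - μ₀)/SE = (153.00 - 147)/0.6934 = 8.6530
Critical value: t_{0.025,51} = ±2.008
p-value < 0.0001
Decision: reject H₀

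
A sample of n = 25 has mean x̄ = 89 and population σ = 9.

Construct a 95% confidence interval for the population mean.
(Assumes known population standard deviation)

Answer: (85.4720, 92.5280)

Derivation:
Confidence level: 95%, α = 0.05
z_0.025 = 1.960
SE = σ/√n = 9/√25 = 1.8000
Margin of error = 1.960 × 1.8000 = 3.5280
CI: x̄ ± margin = 89 ± 3.5280
CI: (85.4720, 92.5280)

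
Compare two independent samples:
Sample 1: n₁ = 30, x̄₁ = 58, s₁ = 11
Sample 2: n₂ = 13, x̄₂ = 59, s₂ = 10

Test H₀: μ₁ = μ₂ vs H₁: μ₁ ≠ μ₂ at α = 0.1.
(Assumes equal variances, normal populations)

Pooled variance: s²_p = [29×11² + 12×10²]/(41) = 114.8537
s_p = 10.7170
SE = s_p×√(1/n₁ + 1/n₂) = 10.7170×√(1/30 + 1/13) = 3.5586
t = (x̄₁ - x̄₂)/SE = (58 - 59)/3.5586 = -0.2810
df = 41, t-critical = ±1.683
Decision: fail to reject H₀

Answer: t = -0.2810, fail to reject H₀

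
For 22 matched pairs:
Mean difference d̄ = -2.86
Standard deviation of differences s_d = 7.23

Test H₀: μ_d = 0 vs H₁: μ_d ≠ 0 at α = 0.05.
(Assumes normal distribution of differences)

df = n - 1 = 21
SE = s_d/√n = 7.23/√22 = 1.5414
t = d̄/SE = -2.86/1.5414 = -1.8555
Critical value: t_{0.025,21} = ±2.080
p-value ≈ 0.0776
Decision: fail to reject H₀

Answer: t = -1.8555, fail to reject H₀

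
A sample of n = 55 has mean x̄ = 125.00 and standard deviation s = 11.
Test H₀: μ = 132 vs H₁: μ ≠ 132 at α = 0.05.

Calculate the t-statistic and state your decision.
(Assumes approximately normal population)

df = n - 1 = 54
SE = s/√n = 11/√55 = 1.4832
t = (x̄ - μ₀)/SE = (125.00 - 132)/1.4832 = -4.7195
Critical value: t_{0.025,54} = ±2.005
p-value < 0.0001
Decision: reject H₀

Answer: t = -4.7195, reject H₀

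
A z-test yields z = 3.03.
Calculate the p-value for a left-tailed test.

Answer: p-value ≈ 0.9988

Derivation:
For z = 3.03:
p = P(Z < 3.03) = Φ(3.03) = 0.9988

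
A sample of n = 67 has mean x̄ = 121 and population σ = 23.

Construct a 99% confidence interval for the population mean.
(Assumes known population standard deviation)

Confidence level: 99%, α = 0.01
z_0.005 = 2.576
SE = σ/√n = 23/√67 = 2.8099
Margin of error = 2.576 × 2.8099 = 7.2383
CI: x̄ ± margin = 121 ± 7.2383
CI: (113.7617, 128.2383)

Answer: (113.7617, 128.2383)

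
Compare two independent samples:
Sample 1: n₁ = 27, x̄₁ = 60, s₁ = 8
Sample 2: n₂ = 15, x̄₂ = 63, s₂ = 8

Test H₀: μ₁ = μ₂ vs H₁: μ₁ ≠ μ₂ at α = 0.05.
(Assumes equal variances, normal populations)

Pooled variance: s²_p = [26×8² + 14×8²]/(40) = 64.0000
s_p = 8.0000
SE = s_p×√(1/n₁ + 1/n₂) = 8.0000×√(1/27 + 1/15) = 2.5762
t = (x̄₁ - x̄₂)/SE = (60 - 63)/2.5762 = -1.1645
df = 40, t-critical = ±2.021
Decision: fail to reject H₀

Answer: t = -1.1645, fail to reject H₀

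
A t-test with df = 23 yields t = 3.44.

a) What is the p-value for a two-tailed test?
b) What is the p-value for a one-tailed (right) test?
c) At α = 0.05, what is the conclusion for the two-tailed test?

Answer: a) 0.0022, b) 0.0011, c) reject H₀

Derivation:
Using t-distribution with df = 23:
a) Two-tailed: p = 2×P(T > 3.44) = 0.0022
b) One-tailed: p = P(T > 3.44) = 0.0011
c) 0.0022 < 0.05, reject H₀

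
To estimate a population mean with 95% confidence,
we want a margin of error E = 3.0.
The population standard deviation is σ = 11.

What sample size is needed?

z_0.025 = 1.960
n = (z×σ/E)² = (1.960×11/3.0)²
n = 51.6482
Round up: n = 52

Answer: n = 52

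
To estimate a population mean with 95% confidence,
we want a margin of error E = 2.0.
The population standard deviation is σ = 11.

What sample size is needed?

Answer: n = 117

Derivation:
z_0.025 = 1.960
n = (z×σ/E)² = (1.960×11/2.0)²
n = 116.2084
Round up: n = 117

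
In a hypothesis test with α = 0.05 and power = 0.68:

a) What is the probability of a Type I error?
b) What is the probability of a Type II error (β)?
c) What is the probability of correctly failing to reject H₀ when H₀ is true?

a) Type I error probability = α = 0.05
b) Power = P(reject H₀ | H₁ true) = 1 - β = 0.68, so Type II error probability = β = 1 - Power = 0.32
c) P(fail to reject H₀ | H₀ true) = 1 - α = 0.95

Answer: a) 0.05, b) 0.32, c) 0.95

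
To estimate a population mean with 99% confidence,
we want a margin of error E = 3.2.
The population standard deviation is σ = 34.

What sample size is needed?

Answer: n = 750

Derivation:
z_0.005 = 2.576
n = (z×σ/E)² = (2.576×34/3.2)²
n = 749.1169
Round up: n = 750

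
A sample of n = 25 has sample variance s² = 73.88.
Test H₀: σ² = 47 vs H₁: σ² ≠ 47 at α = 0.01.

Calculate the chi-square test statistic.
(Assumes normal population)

df = n - 1 = 24
χ² = (n-1)s²/σ₀² = 24×73.88/47 = 37.7260
Critical values: χ²_{0.995,24} = 9.886, χ²_{0.005,24} = 45.559
Rejection region: χ² < 9.886 or χ² > 45.559
Decision: fail to reject H₀

Answer: χ² = 37.7260, fail to reject H₀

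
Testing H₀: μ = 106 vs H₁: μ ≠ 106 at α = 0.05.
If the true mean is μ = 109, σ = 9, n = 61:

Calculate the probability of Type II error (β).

SE = σ/√n = 9/√61 = 1.1523
Critical values: μ₀ ± z_0.025×SE = 106 ± 1.960×1.1523
Acceptance region: (103.7415, 108.2585)
Under H₁ (μ = 109): z_high = (108.2585 - 109)/1.1523 = -0.6435, z_low = (103.7415 - 109)/1.1523 = -4.5635
β = P(not reject | H₁) = Φ(-0.6435) - Φ(-4.5635) ≈ 0.2599

Answer: β ≈ 0.2599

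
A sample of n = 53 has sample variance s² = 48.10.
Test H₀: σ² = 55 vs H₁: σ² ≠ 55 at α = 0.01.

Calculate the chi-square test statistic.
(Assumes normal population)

df = n - 1 = 52
χ² = (n-1)s²/σ₀² = 52×48.10/55 = 45.4764
Critical values: χ²_{0.995,52} = 29.481, χ²_{0.005,52} = 82.001
Rejection region: χ² < 29.481 or χ² > 82.001
Decision: fail to reject H₀

Answer: χ² = 45.4764, fail to reject H₀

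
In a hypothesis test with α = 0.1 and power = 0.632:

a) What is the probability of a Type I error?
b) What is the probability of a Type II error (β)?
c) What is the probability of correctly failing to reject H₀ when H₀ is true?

Answer: a) 0.1, b) 0.368, c) 0.9

Derivation:
a) Type I error probability = α = 0.1
b) Power = P(reject H₀ | H₁ true) = 1 - β = 0.632, so Type II error probability = β = 1 - Power = 0.368
c) P(fail to reject H₀ | H₀ true) = 1 - α = 0.9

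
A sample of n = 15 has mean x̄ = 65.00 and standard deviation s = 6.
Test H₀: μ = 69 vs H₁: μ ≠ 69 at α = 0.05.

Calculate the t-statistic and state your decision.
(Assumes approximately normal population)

df = n - 1 = 14
SE = s/√n = 6/√15 = 1.5492
t = (x̄ - μ₀)/SE = (65.00 - 69)/1.5492 = -2.5820
Critical value: t_{0.025,14} = ±2.145
p-value ≈ 0.0217
Decision: reject H₀

Answer: t = -2.5820, reject H₀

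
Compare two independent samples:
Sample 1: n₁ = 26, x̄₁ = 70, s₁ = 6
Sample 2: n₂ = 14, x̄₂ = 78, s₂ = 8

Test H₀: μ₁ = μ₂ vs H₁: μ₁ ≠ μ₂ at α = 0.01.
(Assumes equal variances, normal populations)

Pooled variance: s²_p = [25×6² + 13×8²]/(38) = 45.5789
s_p = 6.7512
SE = s_p×√(1/n₁ + 1/n₂) = 6.7512×√(1/26 + 1/14) = 2.2380
t = (x̄₁ - x̄₂)/SE = (70 - 78)/2.2380 = -3.5746
df = 38, t-critical = ±2.712
Decision: reject H₀

Answer: t = -3.5746, reject H₀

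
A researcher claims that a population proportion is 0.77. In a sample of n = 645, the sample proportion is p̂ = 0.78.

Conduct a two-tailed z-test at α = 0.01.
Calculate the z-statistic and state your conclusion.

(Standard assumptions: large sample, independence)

H₀: p = 0.77, H₁: p ≠ 0.77
Standard error: SE = √(p₀(1-p₀)/n) = √(0.77×0.23/645) = 0.016570
z-statistic: z = (p̂ - p₀)/SE = (0.78 - 0.77)/0.016570 = 0.6035
Critical value: z_0.005 = ±2.576
p-value = 0.5462
Decision: fail to reject H₀ at α = 0.01

Answer: z = 0.6035, fail to reject H₀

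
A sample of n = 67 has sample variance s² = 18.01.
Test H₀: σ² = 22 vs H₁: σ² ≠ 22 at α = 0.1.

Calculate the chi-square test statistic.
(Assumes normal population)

df = n - 1 = 66
χ² = (n-1)s²/σ₀² = 66×18.01/22 = 54.0300
Critical values: χ²_{0.95,66} = 48.305, χ²_{0.05,66} = 85.965
Rejection region: χ² < 48.305 or χ² > 85.965
Decision: fail to reject H₀

Answer: χ² = 54.0300, fail to reject H₀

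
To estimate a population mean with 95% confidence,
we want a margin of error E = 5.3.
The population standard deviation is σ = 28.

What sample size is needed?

z_0.025 = 1.960
n = (z×σ/E)² = (1.960×28/5.3)²
n = 107.2202
Round up: n = 108

Answer: n = 108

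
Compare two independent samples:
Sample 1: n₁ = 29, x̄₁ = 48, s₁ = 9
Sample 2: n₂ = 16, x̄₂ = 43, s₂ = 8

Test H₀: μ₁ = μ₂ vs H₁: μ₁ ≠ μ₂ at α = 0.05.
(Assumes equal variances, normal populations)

Pooled variance: s²_p = [28×9² + 15×8²]/(43) = 75.0698
s_p = 8.6643
SE = s_p×√(1/n₁ + 1/n₂) = 8.6643×√(1/29 + 1/16) = 2.6982
t = (x̄₁ - x̄₂)/SE = (48 - 43)/2.6982 = 1.8531
df = 43, t-critical = ±2.017
Decision: fail to reject H₀

Answer: t = 1.8531, fail to reject H₀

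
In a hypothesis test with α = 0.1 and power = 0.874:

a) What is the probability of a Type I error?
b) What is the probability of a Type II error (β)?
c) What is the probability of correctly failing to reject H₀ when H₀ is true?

Answer: a) 0.1, b) 0.126, c) 0.9

Derivation:
a) Type I error probability = α = 0.1
b) Power = P(reject H₀ | H₁ true) = 1 - β = 0.874, so Type II error probability = β = 1 - Power = 0.126
c) P(fail to reject H₀ | H₀ true) = 1 - α = 0.9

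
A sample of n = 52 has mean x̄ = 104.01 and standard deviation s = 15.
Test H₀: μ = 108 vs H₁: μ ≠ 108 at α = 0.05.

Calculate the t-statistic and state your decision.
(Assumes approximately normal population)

Answer: t = -1.9182, fail to reject H₀

Derivation:
df = n - 1 = 51
SE = s/√n = 15/√52 = 2.0801
t = (x̄ - μ₀)/SE = (104.01 - 108)/2.0801 = -1.9182
Critical value: t_{0.025,51} = ±2.008
p-value ≈ 0.0607
Decision: fail to reject H₀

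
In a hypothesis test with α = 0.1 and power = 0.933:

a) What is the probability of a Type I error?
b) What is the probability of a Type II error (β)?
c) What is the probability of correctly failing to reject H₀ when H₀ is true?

a) Type I error probability = α = 0.1
b) Power = P(reject H₀ | H₁ true) = 1 - β = 0.933, so Type II error probability = β = 1 - Power = 0.067
c) P(fail to reject H₀ | H₀ true) = 1 - α = 0.9

Answer: a) 0.1, b) 0.067, c) 0.9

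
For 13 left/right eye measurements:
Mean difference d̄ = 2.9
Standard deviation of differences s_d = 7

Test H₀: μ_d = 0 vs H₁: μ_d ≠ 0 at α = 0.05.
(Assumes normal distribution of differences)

df = n - 1 = 12
SE = s_d/√n = 7/√13 = 1.9415
t = d̄/SE = 2.9/1.9415 = 1.4937
Critical value: t_{0.025,12} = ±2.179
p-value ≈ 0.1611
Decision: fail to reject H₀

Answer: t = 1.4937, fail to reject H₀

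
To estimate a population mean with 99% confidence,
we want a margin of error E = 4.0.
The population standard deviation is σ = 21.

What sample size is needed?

z_0.005 = 2.576
n = (z×σ/E)² = (2.576×21/4.0)²
n = 182.8986
Round up: n = 183

Answer: n = 183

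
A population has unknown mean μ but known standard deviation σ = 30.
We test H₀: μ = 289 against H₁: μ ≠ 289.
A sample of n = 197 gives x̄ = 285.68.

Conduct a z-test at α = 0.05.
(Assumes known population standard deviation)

Standard error: SE = σ/√n = 30/√197 = 2.1374
z-statistic: z = (x̄ - μ₀)/SE = (285.68 - 289)/2.1374 = -1.5533
Critical value: ±1.960
p-value = 0.1204
Decision: fail to reject H₀

Answer: z = -1.5533, fail to reject H₀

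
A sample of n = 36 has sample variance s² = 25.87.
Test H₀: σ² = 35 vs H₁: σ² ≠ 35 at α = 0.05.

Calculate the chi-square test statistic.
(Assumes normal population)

df = n - 1 = 35
χ² = (n-1)s²/σ₀² = 35×25.87/35 = 25.8700
Critical values: χ²_{0.975,35} = 20.569, χ²_{0.025,35} = 53.203
Rejection region: χ² < 20.569 or χ² > 53.203
Decision: fail to reject H₀

Answer: χ² = 25.8700, fail to reject H₀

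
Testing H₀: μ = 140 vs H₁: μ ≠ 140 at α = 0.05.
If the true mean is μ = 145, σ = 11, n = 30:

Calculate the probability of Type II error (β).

Answer: β ≈ 0.2982

Derivation:
SE = σ/√n = 11/√30 = 2.0083
Critical values: μ₀ ± z_0.025×SE = 140 ± 1.960×2.0083
Acceptance region: (136.0637, 143.9363)
Under H₁ (μ = 145): z_high = (143.9363 - 145)/2.0083 = -0.5297, z_low = (136.0637 - 145)/2.0083 = -4.4497
β = P(not reject | H₁) = Φ(-0.5297) - Φ(-4.4497) ≈ 0.2982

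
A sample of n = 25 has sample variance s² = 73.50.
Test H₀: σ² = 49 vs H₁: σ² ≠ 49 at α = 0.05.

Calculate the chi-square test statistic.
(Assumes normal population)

df = n - 1 = 24
χ² = (n-1)s²/σ₀² = 24×73.50/49 = 36.0000
Critical values: χ²_{0.975,24} = 12.401, χ²_{0.025,24} = 39.364
Rejection region: χ² < 12.401 or χ² > 39.364
Decision: fail to reject H₀

Answer: χ² = 36.0000, fail to reject H₀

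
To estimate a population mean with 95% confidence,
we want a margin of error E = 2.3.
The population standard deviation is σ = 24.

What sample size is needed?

Answer: n = 419

Derivation:
z_0.025 = 1.960
n = (z×σ/E)² = (1.960×24/2.3)²
n = 418.2914
Round up: n = 419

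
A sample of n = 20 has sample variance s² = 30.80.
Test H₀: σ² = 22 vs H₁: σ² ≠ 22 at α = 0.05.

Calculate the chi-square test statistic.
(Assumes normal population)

df = n - 1 = 19
χ² = (n-1)s²/σ₀² = 19×30.80/22 = 26.6000
Critical values: χ²_{0.975,19} = 8.907, χ²_{0.025,19} = 32.852
Rejection region: χ² < 8.907 or χ² > 32.852
Decision: fail to reject H₀

Answer: χ² = 26.6000, fail to reject H₀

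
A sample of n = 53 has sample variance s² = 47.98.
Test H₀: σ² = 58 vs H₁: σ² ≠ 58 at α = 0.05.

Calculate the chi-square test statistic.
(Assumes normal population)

df = n - 1 = 52
χ² = (n-1)s²/σ₀² = 52×47.98/58 = 43.0166
Critical values: χ²_{0.975,52} = 33.968, χ²_{0.025,52} = 73.810
Rejection region: χ² < 33.968 or χ² > 73.810
Decision: fail to reject H₀

Answer: χ² = 43.0166, fail to reject H₀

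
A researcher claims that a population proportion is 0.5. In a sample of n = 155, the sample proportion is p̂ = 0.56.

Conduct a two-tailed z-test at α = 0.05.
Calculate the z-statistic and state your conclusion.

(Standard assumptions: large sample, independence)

Answer: z = 1.4940, fail to reject H₀

Derivation:
H₀: p = 0.5, H₁: p ≠ 0.5
Standard error: SE = √(p₀(1-p₀)/n) = √(0.5×0.5/155) = 0.040161
z-statistic: z = (p̂ - p₀)/SE = (0.56 - 0.5)/0.040161 = 1.4940
Critical value: z_0.025 = ±1.960
p-value = 0.1352
Decision: fail to reject H₀ at α = 0.05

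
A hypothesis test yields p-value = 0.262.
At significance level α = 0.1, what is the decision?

Compare p-value to α:
0.262 ≥ 0.1
Decision: fail to reject H₀

Answer: fail to reject H₀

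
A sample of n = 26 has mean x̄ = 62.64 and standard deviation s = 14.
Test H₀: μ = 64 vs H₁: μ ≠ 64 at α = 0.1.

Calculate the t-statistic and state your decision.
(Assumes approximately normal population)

Answer: t = -0.4953, fail to reject H₀

Derivation:
df = n - 1 = 25
SE = s/√n = 14/√26 = 2.7456
t = (x̄ - μ₀)/SE = (62.64 - 64)/2.7456 = -0.4953
Critical value: t_{0.05,25} = ±1.708
p-value ≈ 0.6247
Decision: fail to reject H₀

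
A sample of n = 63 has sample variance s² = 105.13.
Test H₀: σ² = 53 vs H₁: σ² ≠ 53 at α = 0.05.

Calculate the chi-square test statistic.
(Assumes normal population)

df = n - 1 = 62
χ² = (n-1)s²/σ₀² = 62×105.13/53 = 122.9823
Critical values: χ²_{0.975,62} = 42.126, χ²_{0.025,62} = 85.654
Rejection region: χ² < 42.126 or χ² > 85.654
Decision: reject H₀

Answer: χ² = 122.9823, reject H₀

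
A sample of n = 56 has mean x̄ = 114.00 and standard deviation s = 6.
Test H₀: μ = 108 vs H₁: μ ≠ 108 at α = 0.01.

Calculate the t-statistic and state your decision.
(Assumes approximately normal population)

df = n - 1 = 55
SE = s/√n = 6/√56 = 0.8018
t = (x̄ - μ₀)/SE = (114.00 - 108)/0.8018 = 7.4832
Critical value: t_{0.005,55} = ±2.668
p-value < 0.0001
Decision: reject H₀

Answer: t = 7.4832, reject H₀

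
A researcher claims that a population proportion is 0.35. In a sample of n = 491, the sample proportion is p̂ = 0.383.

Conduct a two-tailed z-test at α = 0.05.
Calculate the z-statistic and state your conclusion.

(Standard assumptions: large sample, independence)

Answer: z = 1.5331, fail to reject H₀

Derivation:
H₀: p = 0.35, H₁: p ≠ 0.35
Standard error: SE = √(p₀(1-p₀)/n) = √(0.35×0.65/491) = 0.021525
z-statistic: z = (p̂ - p₀)/SE = (0.383 - 0.35)/0.021525 = 1.5331
Critical value: z_0.025 = ±1.960
p-value = 0.1253
Decision: fail to reject H₀ at α = 0.05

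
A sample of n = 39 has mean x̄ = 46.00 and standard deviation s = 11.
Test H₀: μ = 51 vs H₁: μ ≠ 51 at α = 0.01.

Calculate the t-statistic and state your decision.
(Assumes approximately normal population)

Answer: t = -2.8387, reject H₀

Derivation:
df = n - 1 = 38
SE = s/√n = 11/√39 = 1.7614
t = (x̄ - μ₀)/SE = (46.00 - 51)/1.7614 = -2.8387
Critical value: t_{0.005,38} = ±2.712
p-value ≈ 0.0072
Decision: reject H₀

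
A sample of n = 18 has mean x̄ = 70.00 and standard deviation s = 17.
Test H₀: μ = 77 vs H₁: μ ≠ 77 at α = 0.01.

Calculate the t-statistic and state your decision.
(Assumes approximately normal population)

df = n - 1 = 17
SE = s/√n = 17/√18 = 4.0069
t = (x̄ - μ₀)/SE = (70.00 - 77)/4.0069 = -1.7470
Critical value: t_{0.005,17} = ±2.898
p-value ≈ 0.0987
Decision: fail to reject H₀

Answer: t = -1.7470, fail to reject H₀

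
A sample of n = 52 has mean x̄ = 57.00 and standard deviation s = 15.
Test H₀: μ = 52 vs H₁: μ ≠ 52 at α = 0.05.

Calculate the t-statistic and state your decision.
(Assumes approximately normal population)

df = n - 1 = 51
SE = s/√n = 15/√52 = 2.0801
t = (x̄ - μ₀)/SE = (57.00 - 52)/2.0801 = 2.4037
Critical value: t_{0.025,51} = ±2.008
p-value ≈ 0.0199
Decision: reject H₀

Answer: t = 2.4037, reject H₀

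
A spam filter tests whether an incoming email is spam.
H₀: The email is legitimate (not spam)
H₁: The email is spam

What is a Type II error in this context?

Type I error (α): Rejecting H₀ when H₀ is true
Type II error (β): Failing to reject H₀ when H₁ is true

Answer: Letting a spam email through to the inbox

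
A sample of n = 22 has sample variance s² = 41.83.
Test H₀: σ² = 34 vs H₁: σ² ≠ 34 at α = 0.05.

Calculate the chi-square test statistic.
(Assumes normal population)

df = n - 1 = 21
χ² = (n-1)s²/σ₀² = 21×41.83/34 = 25.8362
Critical values: χ²_{0.975,21} = 10.283, χ²_{0.025,21} = 35.479
Rejection region: χ² < 10.283 or χ² > 35.479
Decision: fail to reject H₀

Answer: χ² = 25.8362, fail to reject H₀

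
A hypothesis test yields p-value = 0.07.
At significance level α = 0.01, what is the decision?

Compare p-value to α:
0.07 ≥ 0.01
Decision: fail to reject H₀

Answer: fail to reject H₀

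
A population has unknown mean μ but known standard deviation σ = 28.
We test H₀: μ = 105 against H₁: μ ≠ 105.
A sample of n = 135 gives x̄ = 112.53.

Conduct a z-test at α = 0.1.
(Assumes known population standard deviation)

Answer: z = 3.1246, reject H₀

Derivation:
Standard error: SE = σ/√n = 28/√135 = 2.4099
z-statistic: z = (x̄ - μ₀)/SE = (112.53 - 105)/2.4099 = 3.1246
Critical value: ±1.645
p-value = 0.0018
Decision: reject H₀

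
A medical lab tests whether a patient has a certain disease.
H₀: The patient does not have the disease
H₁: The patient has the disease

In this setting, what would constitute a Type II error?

Type I error: rejecting H₀ when it is actually true (false positive).
Type II error: failing to reject H₀ when H₁ is actually true (false negative).

Answer: Failing to diagnose a patient who actually has the disease (false negative)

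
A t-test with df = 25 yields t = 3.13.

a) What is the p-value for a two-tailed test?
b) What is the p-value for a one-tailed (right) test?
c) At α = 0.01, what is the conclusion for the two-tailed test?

Answer: a) 0.0044, b) 0.0022, c) reject H₀

Derivation:
Using t-distribution with df = 25:
a) Two-tailed: p = 2×P(T > 3.13) = 0.0044
b) One-tailed: p = P(T > 3.13) = 0.0022
c) 0.0044 < 0.01, reject H₀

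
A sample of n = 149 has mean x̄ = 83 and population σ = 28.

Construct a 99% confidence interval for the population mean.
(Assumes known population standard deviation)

Answer: (77.0912, 88.9088)

Derivation:
Confidence level: 99%, α = 0.01
z_0.005 = 2.576
SE = σ/√n = 28/√149 = 2.2938
Margin of error = 2.576 × 2.2938 = 5.9088
CI: x̄ ± margin = 83 ± 5.9088
CI: (77.0912, 88.9088)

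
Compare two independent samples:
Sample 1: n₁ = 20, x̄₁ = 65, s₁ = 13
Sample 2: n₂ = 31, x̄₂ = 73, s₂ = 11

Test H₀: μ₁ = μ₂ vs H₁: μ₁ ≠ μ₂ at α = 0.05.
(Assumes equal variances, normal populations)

Pooled variance: s²_p = [19×13² + 30×11²]/(49) = 139.6122
s_p = 11.8158
SE = s_p×√(1/n₁ + 1/n₂) = 11.8158×√(1/20 + 1/31) = 3.3889
t = (x̄₁ - x̄₂)/SE = (65 - 73)/3.3889 = -2.3606
df = 49, t-critical = ±2.010
Decision: reject H₀

Answer: t = -2.3606, reject H₀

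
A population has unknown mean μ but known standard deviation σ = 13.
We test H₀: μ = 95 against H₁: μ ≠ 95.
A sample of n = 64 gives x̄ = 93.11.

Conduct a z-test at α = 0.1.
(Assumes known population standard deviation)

Standard error: SE = σ/√n = 13/√64 = 1.6250
z-statistic: z = (x̄ - μ₀)/SE = (93.11 - 95)/1.6250 = -1.1631
Critical value: ±1.645
p-value = 0.2448
Decision: fail to reject H₀

Answer: z = -1.1631, fail to reject H₀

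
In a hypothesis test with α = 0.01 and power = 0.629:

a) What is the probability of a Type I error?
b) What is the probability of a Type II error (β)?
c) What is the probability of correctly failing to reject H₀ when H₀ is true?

Answer: a) 0.01, b) 0.371, c) 0.99

Derivation:
a) Type I error probability = α = 0.01
b) Power = P(reject H₀ | H₁ true) = 1 - β = 0.629, so Type II error probability = β = 1 - Power = 0.371
c) P(fail to reject H₀ | H₀ true) = 1 - α = 0.99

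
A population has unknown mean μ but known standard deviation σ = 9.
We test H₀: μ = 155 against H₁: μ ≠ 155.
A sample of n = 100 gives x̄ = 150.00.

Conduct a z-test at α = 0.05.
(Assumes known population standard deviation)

Standard error: SE = σ/√n = 9/√100 = 0.9000
z-statistic: z = (x̄ - μ₀)/SE = (150.00 - 155)/0.9000 = -5.5556
Critical value: ±1.960
p-value < 0.0001
Decision: reject H₀

Answer: z = -5.5556, reject H₀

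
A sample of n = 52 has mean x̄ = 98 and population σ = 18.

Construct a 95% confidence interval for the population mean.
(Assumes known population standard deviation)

Confidence level: 95%, α = 0.05
z_0.025 = 1.960
SE = σ/√n = 18/√52 = 2.4962
Margin of error = 1.960 × 2.4962 = 4.8926
CI: x̄ ± margin = 98 ± 4.8926
CI: (93.1074, 102.8926)

Answer: (93.1074, 102.8926)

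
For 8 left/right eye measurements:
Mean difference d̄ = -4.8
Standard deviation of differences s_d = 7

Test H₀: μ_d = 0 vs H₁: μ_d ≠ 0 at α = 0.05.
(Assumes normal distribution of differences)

df = n - 1 = 7
SE = s_d/√n = 7/√8 = 2.4749
t = d̄/SE = -4.8/2.4749 = -1.9395
Critical value: t_{0.025,7} = ±2.365
p-value ≈ 0.0936
Decision: fail to reject H₀

Answer: t = -1.9395, fail to reject H₀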